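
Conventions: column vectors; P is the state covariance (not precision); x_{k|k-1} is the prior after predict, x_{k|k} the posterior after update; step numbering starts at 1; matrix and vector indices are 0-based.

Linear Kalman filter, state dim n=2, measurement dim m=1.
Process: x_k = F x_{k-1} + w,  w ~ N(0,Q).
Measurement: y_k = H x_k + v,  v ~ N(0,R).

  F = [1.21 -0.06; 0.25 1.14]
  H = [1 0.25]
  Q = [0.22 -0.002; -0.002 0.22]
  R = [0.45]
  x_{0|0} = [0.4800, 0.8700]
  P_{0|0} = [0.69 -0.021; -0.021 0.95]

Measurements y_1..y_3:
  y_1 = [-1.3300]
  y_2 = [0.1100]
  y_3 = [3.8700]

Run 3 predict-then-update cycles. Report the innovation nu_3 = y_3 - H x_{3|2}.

innov = [4.3419]

step 1: x^-=[0.5286, 1.1118]  P^-=[1.2367 0.1131; 0.1131 1.4858]  S=[1.8361]  K=[0.6889; 0.2639]  nu=[-2.1365]  x^+=[-0.9434, 0.5480]  P^+=[0.3652 -0.2207; -0.2207 1.3579]
step 2: x^-=[-1.1743, 0.3889]  P^-=[0.7916 -0.2856; -0.2856 1.8818]  S=[1.2165]  K=[0.5921; 0.1520]  nu=[1.1871]  x^+=[-0.4715, 0.5693]  P^+=[0.3652 -0.3950; -0.3950 1.8537]
step 3: x^-=[-0.6046, 0.5311]  P^-=[0.8187 -0.5573; -0.5573 2.4267]  S=[1.1417]  K=[0.5950; 0.0432]  nu=[4.3419]  x^+=[1.9790, 0.7189]  P^+=[0.4144 -0.5867; -0.5867 2.4245]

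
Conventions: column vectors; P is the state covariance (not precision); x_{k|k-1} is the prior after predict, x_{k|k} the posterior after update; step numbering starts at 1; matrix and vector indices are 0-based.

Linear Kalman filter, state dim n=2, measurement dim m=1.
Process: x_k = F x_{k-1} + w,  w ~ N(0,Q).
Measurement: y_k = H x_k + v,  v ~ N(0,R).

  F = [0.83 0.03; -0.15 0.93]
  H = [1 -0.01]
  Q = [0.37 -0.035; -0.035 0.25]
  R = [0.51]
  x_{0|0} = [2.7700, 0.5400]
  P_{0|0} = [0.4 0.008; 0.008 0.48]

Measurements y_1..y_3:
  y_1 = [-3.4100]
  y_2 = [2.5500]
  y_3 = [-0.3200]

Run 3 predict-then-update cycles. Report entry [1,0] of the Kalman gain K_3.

step 1: x^-=[2.3153, 0.0867]  P^-=[0.6464 -0.0653; -0.0653 0.6719]  S=[1.1578]  K=[0.5589; -0.0622]  nu=[-5.7244]  x^+=[-0.8839, 0.4426]  P^+=[0.2848 -0.0250; -0.0250 0.6674]
step 2: x^-=[-0.7204, 0.5442]  P^-=[0.5655 -0.0710; -0.0710 0.8407]  S=[1.0770]  K=[0.5257; -0.0738]  nu=[3.2758]  x^+=[1.0019, 0.3026]  P^+=[0.2678 -0.0293; -0.0293 0.8348]
step 3: x^-=[0.8406, 0.1311]  P^-=[0.5538 -0.0675; -0.0675 0.9862]  S=[1.0653]  K=[0.5205; -0.0726]  nu=[-1.1593]  x^+=[0.2372, 0.2153]  P^+=[0.2652 -0.0272; -0.0272 0.9806]

K[1,0] = -0.0726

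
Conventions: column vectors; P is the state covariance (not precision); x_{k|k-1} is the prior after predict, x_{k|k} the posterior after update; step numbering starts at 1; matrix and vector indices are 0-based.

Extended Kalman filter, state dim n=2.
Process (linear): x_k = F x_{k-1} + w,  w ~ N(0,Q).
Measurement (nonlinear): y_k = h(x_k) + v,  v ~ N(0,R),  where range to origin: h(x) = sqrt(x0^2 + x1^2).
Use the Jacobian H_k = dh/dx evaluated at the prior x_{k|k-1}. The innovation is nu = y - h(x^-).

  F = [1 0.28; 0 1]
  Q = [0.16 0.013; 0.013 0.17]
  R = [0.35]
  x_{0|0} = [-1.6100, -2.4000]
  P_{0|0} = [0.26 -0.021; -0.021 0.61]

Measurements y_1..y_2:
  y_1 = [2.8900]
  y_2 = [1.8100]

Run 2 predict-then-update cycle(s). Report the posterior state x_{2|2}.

x_post = [-2.0354, -1.4486]

step 1: x^-=[-2.2820, -2.4000]  P^-=[0.4561 0.1628; 0.1628 0.7800]  H_jac=[-0.6891 -0.7247]  S=[1.1388]  K=[-0.3796; -0.5949]  nu=[-0.4217]  x^+=[-2.1219, -2.1491]  P^+=[0.2920 -0.0943; -0.0943 0.3770]
step 2: x^-=[-2.7237, -2.1491]  P^-=[0.4287 0.0242; 0.0242 0.5470]  H_jac=[-0.7850 -0.6194]  S=[0.8477]  K=[-0.4148; -0.4222]  nu=[-1.6595]  x^+=[-2.0354, -1.4486]  P^+=[0.2829 -0.1242; -0.1242 0.3959]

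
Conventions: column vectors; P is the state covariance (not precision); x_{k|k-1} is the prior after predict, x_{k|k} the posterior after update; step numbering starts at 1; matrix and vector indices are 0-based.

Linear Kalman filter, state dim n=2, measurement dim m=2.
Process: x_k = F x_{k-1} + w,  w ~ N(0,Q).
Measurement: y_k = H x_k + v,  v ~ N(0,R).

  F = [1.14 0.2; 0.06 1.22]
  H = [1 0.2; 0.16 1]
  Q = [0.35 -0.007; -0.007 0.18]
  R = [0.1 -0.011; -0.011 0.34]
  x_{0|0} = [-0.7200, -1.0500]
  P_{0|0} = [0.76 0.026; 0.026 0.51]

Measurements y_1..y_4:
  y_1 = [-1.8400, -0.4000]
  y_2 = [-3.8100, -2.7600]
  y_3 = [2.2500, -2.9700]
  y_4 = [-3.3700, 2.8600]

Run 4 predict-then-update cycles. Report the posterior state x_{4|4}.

step 1: x^-=[-1.0308, -1.3242]  P^-=[1.3700 0.2059; 0.2059 0.9456]  S=[1.5901 0.6098; 0.6098 1.3866]  K=[0.9260 -0.1007; -0.0267 0.7175]  nu=[-0.5444, 1.0891]  x^+=[-1.6446, -0.5282]  P^+=[0.1060 -0.0614; -0.0614 0.2541]
step 2: x^-=[-1.9804, -0.7431]  P^-=[0.4699 -0.0239; -0.0239 0.5495]  S=[0.5824 0.1495; 0.1495 0.8939]  K=[0.8191 -0.0796; -0.0093 0.6120]  nu=[-1.6809, -1.7001]  x^+=[-3.2221, -1.7679]  P^+=[0.0930 -0.0509; -0.0509 0.2163]
step 3: x^-=[-4.0268, -2.3501]  P^-=[0.4563 -0.0193; -0.0193 0.4949]  S=[0.5683 0.1411; 0.1411 0.8404]  K=[0.8141 -0.0727; -0.0053 0.5861]  nu=[6.7469, 0.0244]  x^+=[1.4638, -2.3714]  P^+=[0.0919 -0.0484; -0.0484 0.2071]
step 4: x^-=[1.1944, -2.8053]  P^-=[0.4556 -0.0181; -0.0181 0.4814]  S=[0.5677 0.1395; 0.1395 0.8273]  K=[0.8137 -0.0710; -0.0046 0.5792]  nu=[-4.0034, 5.4742]  x^+=[-2.4517, 0.3838]  P^+=[0.0917 -0.0478; -0.0478 0.2046]

x_post = [-2.4517, 0.3838]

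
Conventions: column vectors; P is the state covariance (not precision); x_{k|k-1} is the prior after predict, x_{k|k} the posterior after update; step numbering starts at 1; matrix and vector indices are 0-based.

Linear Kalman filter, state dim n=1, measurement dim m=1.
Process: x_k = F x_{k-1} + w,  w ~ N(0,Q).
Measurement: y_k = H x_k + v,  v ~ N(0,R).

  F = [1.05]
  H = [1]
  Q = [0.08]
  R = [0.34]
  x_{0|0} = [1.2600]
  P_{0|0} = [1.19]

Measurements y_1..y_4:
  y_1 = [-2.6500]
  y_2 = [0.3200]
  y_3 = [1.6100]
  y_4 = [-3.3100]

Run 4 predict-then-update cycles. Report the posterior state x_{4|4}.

x_post = [-1.2238]

step 1: x^-=[1.3230]  P^-=[1.3920]  S=[1.7320]  K=[0.8037]  nu=[-3.9730]  x^+=[-1.8701]  P^+=[0.2733]
step 2: x^-=[-1.9636]  P^-=[0.3813]  S=[0.7213]  K=[0.5286]  nu=[2.2836]  x^+=[-0.7565]  P^+=[0.1797]
step 3: x^-=[-0.7943]  P^-=[0.2781]  S=[0.6181]  K=[0.4500]  nu=[2.4043]  x^+=[0.2876]  P^+=[0.1530]
step 4: x^-=[0.3019]  P^-=[0.2487]  S=[0.5887]  K=[0.4224]  nu=[-3.6119]  x^+=[-1.2238]  P^+=[0.1436]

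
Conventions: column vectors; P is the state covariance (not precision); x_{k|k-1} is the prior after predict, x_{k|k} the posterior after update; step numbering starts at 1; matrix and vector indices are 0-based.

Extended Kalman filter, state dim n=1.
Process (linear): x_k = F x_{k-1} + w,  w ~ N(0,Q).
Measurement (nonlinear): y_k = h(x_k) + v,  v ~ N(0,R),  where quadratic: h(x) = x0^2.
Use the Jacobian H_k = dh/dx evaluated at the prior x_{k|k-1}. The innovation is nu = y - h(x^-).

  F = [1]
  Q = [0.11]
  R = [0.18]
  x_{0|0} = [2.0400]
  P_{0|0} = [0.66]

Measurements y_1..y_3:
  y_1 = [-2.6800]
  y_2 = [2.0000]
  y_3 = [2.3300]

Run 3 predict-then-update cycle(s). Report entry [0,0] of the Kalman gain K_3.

step 1: x^-=[2.0400]  P^-=[0.7700]  H_jac=[4.0800]  S=[12.9977]  K=[0.2417]  nu=[-6.8416]  x^+=[0.3864]  P^+=[0.0107]
step 2: x^-=[0.3864]  P^-=[0.1207]  H_jac=[0.7727]  S=[0.2520]  K=[0.3699]  nu=[1.8507]  x^+=[1.0710]  P^+=[0.0862]
step 3: x^-=[1.0710]  P^-=[0.1962]  H_jac=[2.1420]  S=[1.0801]  K=[0.3891]  nu=[1.1830]  x^+=[1.5312]  P^+=[0.0327]

K[0,0] = 0.3891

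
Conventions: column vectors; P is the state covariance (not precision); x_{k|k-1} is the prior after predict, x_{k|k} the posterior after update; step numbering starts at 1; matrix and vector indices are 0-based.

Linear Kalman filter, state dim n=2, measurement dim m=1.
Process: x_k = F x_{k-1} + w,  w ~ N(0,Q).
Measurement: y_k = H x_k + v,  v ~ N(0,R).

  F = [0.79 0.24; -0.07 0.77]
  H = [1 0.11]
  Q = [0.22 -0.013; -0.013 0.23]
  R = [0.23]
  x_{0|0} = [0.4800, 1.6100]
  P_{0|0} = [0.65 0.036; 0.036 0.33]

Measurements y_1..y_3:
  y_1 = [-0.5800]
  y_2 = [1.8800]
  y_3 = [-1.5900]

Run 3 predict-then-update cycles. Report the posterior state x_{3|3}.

step 1: x^-=[0.7656, 1.2061]  P^-=[0.6583 0.0333; 0.0333 0.4250]  S=[0.9008]  K=[0.7349; 0.0889]  nu=[-1.4783]  x^+=[-0.3208, 1.0747]  P^+=[0.1718 -0.0255; -0.0255 0.4178]
step 2: x^-=[0.0045, 0.8500]  P^-=[0.3416 0.0396; 0.0396 0.4813]  S=[0.5862]  K=[0.5903; 0.1579]  nu=[1.7820]  x^+=[1.0563, 1.1314]  P^+=[0.1374 -0.0150; -0.0150 0.4667]
step 3: x^-=[1.1060, 0.7972]  P^-=[0.3269 0.0568; 0.0568 0.5090]  S=[0.5756]  K=[0.5789; 0.1959]  nu=[-2.7837]  x^+=[-0.5054, 0.2519]  P^+=[0.1341 -0.0085; -0.0085 0.4869]

x_post = [-0.5054, 0.2519]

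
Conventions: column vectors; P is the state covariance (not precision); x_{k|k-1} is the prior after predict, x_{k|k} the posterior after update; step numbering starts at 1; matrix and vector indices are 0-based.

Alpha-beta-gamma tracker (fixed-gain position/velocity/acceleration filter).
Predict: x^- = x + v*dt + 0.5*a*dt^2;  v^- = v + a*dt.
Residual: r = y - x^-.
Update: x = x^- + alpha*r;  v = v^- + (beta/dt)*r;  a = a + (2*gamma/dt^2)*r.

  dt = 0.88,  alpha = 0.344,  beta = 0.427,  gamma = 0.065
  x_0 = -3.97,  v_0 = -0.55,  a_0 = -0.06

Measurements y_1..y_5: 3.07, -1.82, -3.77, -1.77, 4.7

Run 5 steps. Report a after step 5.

a_post = 0.3220

step 1: x_pred=-4.4772  r=7.5472  x^+=-1.8810  v^+=3.0593  a^+=1.2070
step 2: x_pred=1.2786  r=-3.0986  x^+=0.2127  v^+=2.6179  a^+=0.6868
step 3: x_pred=2.7824  r=-6.5524  x^+=0.5284  v^+=0.0429  a^+=-0.4132
step 4: x_pred=0.4062  r=-2.1762  x^+=-0.3424  v^+=-1.3766  a^+=-0.7785
step 5: x_pred=-1.8552  r=6.5552  x^+=0.3998  v^+=1.1191  a^+=0.3220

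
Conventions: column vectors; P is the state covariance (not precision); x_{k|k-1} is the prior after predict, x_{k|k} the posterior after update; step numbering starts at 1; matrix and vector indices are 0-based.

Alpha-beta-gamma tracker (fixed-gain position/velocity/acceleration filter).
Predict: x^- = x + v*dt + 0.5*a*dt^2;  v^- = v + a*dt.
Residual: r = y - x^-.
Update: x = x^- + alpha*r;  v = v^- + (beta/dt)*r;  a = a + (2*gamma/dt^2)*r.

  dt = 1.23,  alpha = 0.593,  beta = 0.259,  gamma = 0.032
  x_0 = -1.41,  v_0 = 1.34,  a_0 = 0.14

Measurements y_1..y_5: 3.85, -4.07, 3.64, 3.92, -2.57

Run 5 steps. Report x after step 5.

x_post = 0.6561

step 1: x_pred=0.3441  r=3.5059  x^+=2.4231  v^+=2.2504  a^+=0.2883
step 2: x_pred=5.4092  r=-9.4792  x^+=-0.2120  v^+=0.6090  a^+=-0.1127
step 3: x_pred=0.4519  r=3.1881  x^+=2.3424  v^+=1.1417  a^+=0.0222
step 4: x_pred=3.7635  r=0.1565  x^+=3.8563  v^+=1.2020  a^+=0.0288
step 5: x_pred=5.3565  r=-7.9265  x^+=0.6561  v^+=-0.4317  a^+=-0.3065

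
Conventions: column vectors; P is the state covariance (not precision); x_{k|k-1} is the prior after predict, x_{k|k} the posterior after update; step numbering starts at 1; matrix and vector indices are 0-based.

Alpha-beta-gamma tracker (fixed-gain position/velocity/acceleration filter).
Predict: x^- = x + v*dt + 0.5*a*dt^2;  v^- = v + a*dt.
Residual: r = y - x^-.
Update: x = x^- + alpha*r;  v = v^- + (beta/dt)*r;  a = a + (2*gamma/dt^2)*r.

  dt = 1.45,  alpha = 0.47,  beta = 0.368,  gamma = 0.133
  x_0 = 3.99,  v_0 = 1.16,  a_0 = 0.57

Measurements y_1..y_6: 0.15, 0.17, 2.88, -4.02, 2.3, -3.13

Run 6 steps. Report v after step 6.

step 1: x_pred=6.2712  r=-6.1212  x^+=3.3942  v^+=0.4330  a^+=-0.2044
step 2: x_pred=3.8072  r=-3.6372  x^+=2.0977  v^+=-0.7865  a^+=-0.6646
step 3: x_pred=0.2586  r=2.6214  x^+=1.4906  v^+=-1.0849  a^+=-0.3329
step 4: x_pred=-0.4324  r=-3.5876  x^+=-2.1186  v^+=-2.4781  a^+=-0.7868
step 5: x_pred=-6.5390  r=8.8390  x^+=-2.3847  v^+=-1.3757  a^+=0.3315
step 6: x_pred=-4.0311  r=0.9011  x^+=-3.6076  v^+=-0.6664  a^+=0.4455

v_post = -0.6664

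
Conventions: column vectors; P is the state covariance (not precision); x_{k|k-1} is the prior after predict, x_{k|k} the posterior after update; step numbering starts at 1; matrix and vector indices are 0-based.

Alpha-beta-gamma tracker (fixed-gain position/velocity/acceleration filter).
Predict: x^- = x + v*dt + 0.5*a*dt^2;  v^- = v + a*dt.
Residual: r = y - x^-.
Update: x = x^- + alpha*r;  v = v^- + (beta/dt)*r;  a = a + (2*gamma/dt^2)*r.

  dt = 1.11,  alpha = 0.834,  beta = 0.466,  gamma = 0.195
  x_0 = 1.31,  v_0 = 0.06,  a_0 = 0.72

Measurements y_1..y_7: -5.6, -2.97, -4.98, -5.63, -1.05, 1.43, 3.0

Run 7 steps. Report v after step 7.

step 1: x_pred=1.8202  r=-7.4202  x^+=-4.3683  v^+=-2.2559  a^+=-1.6287
step 2: x_pred=-7.8757  r=4.9057  x^+=-3.7843  v^+=-2.0043  a^+=-0.0759
step 3: x_pred=-6.0559  r=1.0759  x^+=-5.1586  v^+=-1.6369  a^+=0.2646
step 4: x_pred=-6.8125  r=1.1825  x^+=-5.8263  v^+=-0.8467  a^+=0.6389
step 5: x_pred=-6.3725  r=5.3225  x^+=-1.9335  v^+=2.0970  a^+=2.3237
step 6: x_pred=1.8257  r=-0.3957  x^+=1.4957  v^+=4.5102  a^+=2.1984
step 7: x_pred=7.8564  r=-4.8564  x^+=3.8062  v^+=4.9117  a^+=0.6612

v_post = 4.9117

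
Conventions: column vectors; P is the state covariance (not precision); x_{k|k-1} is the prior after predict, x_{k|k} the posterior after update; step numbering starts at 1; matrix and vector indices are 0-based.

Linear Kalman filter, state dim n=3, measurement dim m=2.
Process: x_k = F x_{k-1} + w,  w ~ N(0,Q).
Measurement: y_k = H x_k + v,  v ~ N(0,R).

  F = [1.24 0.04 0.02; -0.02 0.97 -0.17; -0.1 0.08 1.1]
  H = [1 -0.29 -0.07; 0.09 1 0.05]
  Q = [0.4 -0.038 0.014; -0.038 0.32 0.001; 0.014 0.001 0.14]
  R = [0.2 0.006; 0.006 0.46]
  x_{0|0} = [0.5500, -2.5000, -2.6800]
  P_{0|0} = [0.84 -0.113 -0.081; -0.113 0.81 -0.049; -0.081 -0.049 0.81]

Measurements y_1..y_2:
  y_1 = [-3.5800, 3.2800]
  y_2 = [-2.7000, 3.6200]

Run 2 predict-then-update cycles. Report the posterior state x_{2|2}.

step 1: x^-=[0.5284, -1.9804, -3.2030]  P^-=[1.6779 -0.1495 -0.1931; -0.1495 1.1259 -0.1260; -0.1931 -0.1260 1.1447]  S=[2.0868 -0.3169; -0.3169 1.5611]  K=[0.8569 0.1687; -0.1200 0.6842; -0.1257 -0.0807]  nu=[-4.9069, 5.3730]  x^+=[-2.7698, 2.2845, -3.0200]  P^+=[0.1927 0.0642 0.0243; 0.0642 0.3130 -0.0955; 0.0243 -0.0955 1.1080]
step 2: x^-=[-3.4036, 2.7848, -2.8622]  P^-=[0.7047 0.0364 0.0503; 0.0364 0.6758 -0.2885; 0.0503 -0.2885 1.4614]  S=[0.9288 -0.0696; -0.0696 1.1233]  K=[0.7539 0.1378; -0.1062 0.5851; 0.0201 -0.1865]  nu=[1.3109, 1.2846]  x^+=[-2.2383, 3.3973, -3.0755]  P^+=[0.1699 0.0499 0.0555; 0.0499 0.2721 -0.1618; 0.0555 -0.1618 1.4215]

x_post = [-2.2383, 3.3973, -3.0755]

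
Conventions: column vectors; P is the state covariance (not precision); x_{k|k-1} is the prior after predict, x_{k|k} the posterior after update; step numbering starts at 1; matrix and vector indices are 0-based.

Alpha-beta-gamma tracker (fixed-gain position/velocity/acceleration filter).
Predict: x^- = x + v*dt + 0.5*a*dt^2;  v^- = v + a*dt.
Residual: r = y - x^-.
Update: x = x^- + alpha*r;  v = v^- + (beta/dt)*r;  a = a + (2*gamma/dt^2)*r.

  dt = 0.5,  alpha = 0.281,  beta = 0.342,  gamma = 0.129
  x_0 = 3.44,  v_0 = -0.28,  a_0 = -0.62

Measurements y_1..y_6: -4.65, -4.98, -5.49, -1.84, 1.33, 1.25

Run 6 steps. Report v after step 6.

step 1: x_pred=3.2225  r=-7.8725  x^+=1.0103  v^+=-5.9748  a^+=-8.7444
step 2: x_pred=-3.0701  r=-1.9099  x^+=-3.6068  v^+=-11.6534  a^+=-10.7154
step 3: x_pred=-10.7729  r=5.2829  x^+=-9.2884  v^+=-13.3976  a^+=-5.2635
step 4: x_pred=-16.6451  r=14.8051  x^+=-12.4849  v^+=-5.9026  a^+=10.0154
step 5: x_pred=-14.1842  r=15.5142  x^+=-9.8247  v^+=9.7169  a^+=26.0261
step 6: x_pred=-1.7130  r=2.9630  x^+=-0.8804  v^+=24.7567  a^+=29.0840

v_post = 24.7567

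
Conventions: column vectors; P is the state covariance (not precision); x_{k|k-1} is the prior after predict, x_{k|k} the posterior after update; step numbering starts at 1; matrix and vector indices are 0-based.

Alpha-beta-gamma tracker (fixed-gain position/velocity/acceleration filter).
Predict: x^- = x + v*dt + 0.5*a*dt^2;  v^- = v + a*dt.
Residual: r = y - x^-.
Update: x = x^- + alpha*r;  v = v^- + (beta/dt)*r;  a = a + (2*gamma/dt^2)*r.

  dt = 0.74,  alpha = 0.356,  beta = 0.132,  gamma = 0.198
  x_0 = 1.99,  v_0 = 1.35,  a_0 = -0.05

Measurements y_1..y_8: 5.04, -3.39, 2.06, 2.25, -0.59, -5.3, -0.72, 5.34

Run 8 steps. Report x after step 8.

step 1: x_pred=2.9753  r=2.0647  x^+=3.7103  v^+=1.6813  a^+=1.4431
step 2: x_pred=5.3496  r=-8.7396  x^+=2.2383  v^+=1.1902  a^+=-4.8770
step 3: x_pred=1.7838  r=0.2762  x^+=1.8821  v^+=-2.3695  a^+=-4.6772
step 4: x_pred=-1.1520  r=3.4020  x^+=0.0591  v^+=-5.2238  a^+=-2.2171
step 5: x_pred=-4.4135  r=3.8235  x^+=-3.0523  v^+=-6.1824  a^+=0.5479
step 6: x_pred=-7.4773  r=2.1773  x^+=-6.7022  v^+=-5.3886  a^+=2.1224
step 7: x_pred=-10.1086  r=9.3886  x^+=-6.7663  v^+=-2.1433  a^+=8.9119
step 8: x_pred=-5.9122  r=11.2522  x^+=-1.9064  v^+=6.4587  a^+=17.0490

x_post = -1.9064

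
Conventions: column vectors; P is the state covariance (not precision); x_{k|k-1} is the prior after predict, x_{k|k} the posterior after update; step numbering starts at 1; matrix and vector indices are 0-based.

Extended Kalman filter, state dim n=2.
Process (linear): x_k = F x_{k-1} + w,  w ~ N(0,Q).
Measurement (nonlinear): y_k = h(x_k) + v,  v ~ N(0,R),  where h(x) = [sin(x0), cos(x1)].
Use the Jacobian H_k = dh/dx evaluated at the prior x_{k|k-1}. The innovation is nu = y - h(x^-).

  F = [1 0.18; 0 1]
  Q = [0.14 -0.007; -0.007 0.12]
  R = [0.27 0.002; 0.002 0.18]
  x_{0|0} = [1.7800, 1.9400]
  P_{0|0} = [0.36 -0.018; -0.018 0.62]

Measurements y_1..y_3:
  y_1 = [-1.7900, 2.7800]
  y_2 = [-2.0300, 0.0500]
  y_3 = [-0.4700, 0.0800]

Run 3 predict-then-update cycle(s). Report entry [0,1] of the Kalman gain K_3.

K[0,1] = 0.0664

step 1: x^-=[2.1292, 1.9400]  P^-=[0.5136 0.0866; 0.0866 0.7400]  H_jac=[-0.5298 0.0000; 0.0000 -0.9326]  S=[0.4142 0.0448; 0.0448 0.8236]  K=[-0.6502 -0.0627; -0.0203 -0.8368]  nu=[-2.6381, 3.1409]  x^+=[3.6477, -0.6348]  P^+=[0.3316 0.0135; 0.0135 0.1616]
step 2: x^-=[3.5334, -0.6348]  P^-=[0.4817 0.0356; 0.0356 0.2816]  H_jac=[-0.9242 0.0000; 0.0000 0.5930]  S=[0.6814 -0.0175; -0.0175 0.2790]  K=[-0.6524 0.0347; -0.0329 0.5964]  nu=[-1.6481, -0.7552]  x^+=[4.5825, -1.0309]  P^+=[0.1905 0.0083; 0.0083 0.1809]
step 3: x^-=[4.3969, -1.0309]  P^-=[0.3394 0.0339; 0.0339 0.3009]  H_jac=[-0.3103 0.0000; 0.0000 0.8578]  S=[0.3027 -0.0070; -0.0070 0.4014]  K=[-0.3464 0.0664; -0.0198 0.6427]  nu=[0.4806, -0.4341]  x^+=[4.2016, -1.3194]  P^+=[0.3010 0.0131; 0.0131 0.1348]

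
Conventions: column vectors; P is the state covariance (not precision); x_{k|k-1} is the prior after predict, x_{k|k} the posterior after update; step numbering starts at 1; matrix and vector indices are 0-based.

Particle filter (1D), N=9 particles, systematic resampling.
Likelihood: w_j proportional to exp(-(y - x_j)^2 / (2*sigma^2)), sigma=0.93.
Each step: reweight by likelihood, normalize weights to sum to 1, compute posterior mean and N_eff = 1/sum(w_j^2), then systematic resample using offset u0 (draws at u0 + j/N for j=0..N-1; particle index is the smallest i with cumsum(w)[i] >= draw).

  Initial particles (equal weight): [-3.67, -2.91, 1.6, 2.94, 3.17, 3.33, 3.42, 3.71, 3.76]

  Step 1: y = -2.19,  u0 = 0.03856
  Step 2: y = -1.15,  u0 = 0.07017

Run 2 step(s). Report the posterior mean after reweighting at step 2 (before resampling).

post_mean = -2.9639

step 1: w=[0.2755, 0.7243, 0.0002, 0.0000, 0.0000, 0.0000, 0.0000, 0.0000, 0.0000]  mean=-3.1183  Neff=1.6654  idx=[0, 0, 0, 1, 1, 1, 1, 1, 1]
step 2: w=[0.0236, 0.0236, 0.0236, 0.1549, 0.1549, 0.1549, 0.1549, 0.1549, 0.1549]  mean=-2.9639  Neff=6.8701  idx=[2, 3, 4, 5, 5, 6, 7, 8, 8]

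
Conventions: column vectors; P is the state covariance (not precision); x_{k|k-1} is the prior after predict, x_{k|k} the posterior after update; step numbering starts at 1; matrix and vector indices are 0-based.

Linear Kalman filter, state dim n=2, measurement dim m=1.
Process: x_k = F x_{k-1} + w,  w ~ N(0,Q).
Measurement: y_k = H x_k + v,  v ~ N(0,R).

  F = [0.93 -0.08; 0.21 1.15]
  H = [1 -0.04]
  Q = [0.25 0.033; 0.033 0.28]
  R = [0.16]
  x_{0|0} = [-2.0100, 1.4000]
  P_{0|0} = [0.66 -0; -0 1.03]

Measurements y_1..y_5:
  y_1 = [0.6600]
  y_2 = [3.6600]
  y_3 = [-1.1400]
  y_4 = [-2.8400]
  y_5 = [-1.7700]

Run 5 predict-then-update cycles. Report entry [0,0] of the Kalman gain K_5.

K[0,0] = 0.6742

step 1: x^-=[-1.9813, 1.1879]  P^-=[0.8274 0.0671; 0.0671 1.6713]  S=[0.9847]  K=[0.8375; 0.0003]  nu=[2.6888]  x^+=[0.2707, 1.1887]  P^+=[0.1367 0.0669; 0.0669 1.6713]
step 2: x^-=[0.1566, 1.4238]  P^-=[0.3690 -0.0236; -0.0236 2.5286]  S=[0.5349]  K=[0.6915; -0.2333]  nu=[3.5603]  x^+=[2.6187, 0.5932]  P^+=[0.1132 0.0627; 0.0627 2.4995]
step 3: x^-=[2.3880, 1.2322]  P^-=[0.3545 -0.1089; -0.1089 3.6208]  S=[0.5290]  K=[0.6784; -0.4796]  nu=[-3.4787]  x^+=[0.0281, 2.9006]  P^+=[0.1111 0.0632; 0.0632 3.4991]
step 4: x^-=[-0.2059, 3.3415]  P^-=[0.3591 -0.2007; -0.2007 4.9431]  S=[0.5430]  K=[0.6760; -0.7337]  nu=[-2.5004]  x^+=[-1.8962, 5.1760]  P^+=[0.1109 0.0686; 0.0686 4.6508]
step 5: x^-=[-2.1776, 5.5542]  P^-=[0.3655 -0.3009; -0.3009 6.4687]  S=[0.5599]  K=[0.6742; -0.9996]  nu=[0.6297]  x^+=[-1.7530, 4.9247]  P^+=[0.1109 0.0764; 0.0764 5.9092]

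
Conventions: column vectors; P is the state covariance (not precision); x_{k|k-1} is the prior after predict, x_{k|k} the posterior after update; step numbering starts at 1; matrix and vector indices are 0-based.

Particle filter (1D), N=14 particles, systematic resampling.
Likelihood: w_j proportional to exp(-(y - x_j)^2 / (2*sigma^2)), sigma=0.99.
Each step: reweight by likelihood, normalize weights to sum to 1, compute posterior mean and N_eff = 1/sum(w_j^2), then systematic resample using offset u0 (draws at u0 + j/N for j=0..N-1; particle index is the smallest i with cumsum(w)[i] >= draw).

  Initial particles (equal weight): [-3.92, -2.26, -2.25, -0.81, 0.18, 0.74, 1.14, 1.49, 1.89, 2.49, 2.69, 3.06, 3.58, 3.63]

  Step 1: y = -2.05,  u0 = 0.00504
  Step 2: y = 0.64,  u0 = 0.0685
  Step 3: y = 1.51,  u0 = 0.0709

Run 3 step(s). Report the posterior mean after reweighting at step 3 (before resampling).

post_mean = -0.8127

step 1: w=[0.0625, 0.3638, 0.3646, 0.1698, 0.0294, 0.0070, 0.0021, 0.0006, 0.0001, 0.0000, 0.0000, 0.0000, 0.0000, 0.0000]  mean=-2.0110  Neff=3.3452  idx=[0, 1, 1, 1, 1, 1, 2, 2, 2, 2, 2, 2, 3, 3]
step 2: w=[0.0000, 0.0164, 0.0164, 0.0164, 0.0164, 0.0164, 0.0168, 0.0168, 0.0168, 0.0168, 0.0168, 0.0168, 0.4085, 0.4085]  mean=-1.0743  Neff=2.9687  idx=[5, 9, 12, 12, 12, 12, 12, 12, 13, 13, 13, 13, 13, 13]
step 3: w=[0.0009, 0.0010, 0.0832, 0.0832, 0.0832, 0.0832, 0.0832, 0.0832, 0.0832, 0.0832, 0.0832, 0.0832, 0.0832, 0.0832]  mean=-0.8127  Neff=12.0449  idx=[2, 3, 4, 5, 6, 7, 7, 8, 9, 10, 11, 12, 13, 13]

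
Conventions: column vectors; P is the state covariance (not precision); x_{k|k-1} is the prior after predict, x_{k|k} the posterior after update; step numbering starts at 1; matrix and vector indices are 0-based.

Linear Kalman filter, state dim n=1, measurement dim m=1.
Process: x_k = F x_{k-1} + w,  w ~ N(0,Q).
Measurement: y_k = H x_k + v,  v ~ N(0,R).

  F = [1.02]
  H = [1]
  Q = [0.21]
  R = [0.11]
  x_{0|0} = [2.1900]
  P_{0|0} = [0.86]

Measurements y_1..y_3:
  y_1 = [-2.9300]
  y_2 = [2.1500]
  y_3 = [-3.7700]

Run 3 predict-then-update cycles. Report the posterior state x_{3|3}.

step 1: x^-=[2.2338]  P^-=[1.1047]  S=[1.2147]  K=[0.9094]  nu=[-5.1638]  x^+=[-2.4624]  P^+=[0.1000]
step 2: x^-=[-2.5116]  P^-=[0.3141]  S=[0.4241]  K=[0.7406]  nu=[4.6616]  x^+=[0.9408]  P^+=[0.0815]
step 3: x^-=[0.9597]  P^-=[0.2948]  S=[0.4048]  K=[0.7282]  nu=[-4.7297]  x^+=[-2.4846]  P^+=[0.0801]

x_post = [-2.4846]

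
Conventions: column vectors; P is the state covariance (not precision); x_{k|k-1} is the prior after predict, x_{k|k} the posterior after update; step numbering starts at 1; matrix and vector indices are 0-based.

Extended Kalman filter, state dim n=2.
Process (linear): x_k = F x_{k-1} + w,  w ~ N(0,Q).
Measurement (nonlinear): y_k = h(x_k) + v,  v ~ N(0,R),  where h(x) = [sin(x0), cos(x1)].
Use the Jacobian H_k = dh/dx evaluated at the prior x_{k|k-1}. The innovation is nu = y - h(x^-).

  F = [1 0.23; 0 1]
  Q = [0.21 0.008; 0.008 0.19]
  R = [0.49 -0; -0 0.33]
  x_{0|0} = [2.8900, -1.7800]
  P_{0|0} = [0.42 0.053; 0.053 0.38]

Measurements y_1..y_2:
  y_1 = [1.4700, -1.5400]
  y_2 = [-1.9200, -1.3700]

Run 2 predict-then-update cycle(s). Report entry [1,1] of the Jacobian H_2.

step 1: x^-=[2.4806, -1.7800]  P^-=[0.6745 0.1484; 0.1484 0.5700]  H_jac=[-0.7894 0.0000; 0.0000 0.9782]  S=[0.9103 -0.1146; -0.1146 0.8754]  K=[-0.5735 0.0908; -0.0493 0.6305]  nu=[0.8561, -1.3323]  x^+=[1.8687, -2.6622]  P^+=[0.3560 0.0306; 0.0306 0.2127]
step 2: x^-=[1.2564, -2.6622]  P^-=[0.5913 0.0875; 0.0875 0.4027]  H_jac=[0.3092 0.0000; 0.0000 0.4612]  S=[0.5465 0.0125; 0.0125 0.4157]  K=[0.3326 0.0871; 0.0393 0.4457]  nu=[-2.8710, -0.4827]  x^+=[0.2596, -2.9903]  P^+=[0.5270 0.0623; 0.0623 0.3189]

H_jac[1,1] = 0.4612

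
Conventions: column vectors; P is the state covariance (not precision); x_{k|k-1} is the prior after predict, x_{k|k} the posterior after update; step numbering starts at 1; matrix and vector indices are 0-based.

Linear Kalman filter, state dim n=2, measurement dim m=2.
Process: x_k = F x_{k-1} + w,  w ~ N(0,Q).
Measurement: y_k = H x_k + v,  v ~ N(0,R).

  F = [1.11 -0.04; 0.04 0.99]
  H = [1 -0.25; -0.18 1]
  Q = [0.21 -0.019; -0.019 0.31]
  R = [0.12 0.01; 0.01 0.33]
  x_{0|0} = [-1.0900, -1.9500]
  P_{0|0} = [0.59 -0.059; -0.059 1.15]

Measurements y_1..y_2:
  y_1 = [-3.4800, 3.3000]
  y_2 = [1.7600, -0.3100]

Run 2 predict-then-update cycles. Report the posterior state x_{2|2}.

x_post = [0.4997, 0.1446]

step 1: x^-=[-1.1319, -1.9741]  P^-=[0.9440 -0.1031; -0.1031 1.4334]  S=[1.2051 -0.6260; -0.6260 1.8311]  K=[0.8843 0.1532; 0.0353 0.8050]  nu=[-2.8416, 5.0704]  x^+=[-2.8679, 2.0073]  P^+=[0.1283 0.0825; 0.0825 0.2808]
step 2: x^-=[-3.2636, 1.8725]  P^-=[0.3612 0.0661; 0.0661 0.5920]  S=[0.4851 -0.1339; -0.1339 0.9099]  K=[0.7409 0.1102; 0.0075 0.6386]  nu=[5.4918, -2.7700]  x^+=[0.4997, 0.1446]  P^+=[0.1057 0.0628; 0.0628 0.2221]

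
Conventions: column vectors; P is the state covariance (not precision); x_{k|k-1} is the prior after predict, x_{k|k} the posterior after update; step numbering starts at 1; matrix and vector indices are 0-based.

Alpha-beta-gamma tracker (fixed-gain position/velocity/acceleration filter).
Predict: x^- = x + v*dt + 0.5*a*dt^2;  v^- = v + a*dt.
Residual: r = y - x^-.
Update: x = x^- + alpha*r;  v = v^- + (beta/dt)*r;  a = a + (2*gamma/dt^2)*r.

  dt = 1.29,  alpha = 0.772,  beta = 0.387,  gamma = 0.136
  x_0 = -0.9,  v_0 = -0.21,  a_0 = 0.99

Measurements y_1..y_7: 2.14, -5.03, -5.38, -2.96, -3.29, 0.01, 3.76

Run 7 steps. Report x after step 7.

step 1: x_pred=-0.3472  r=2.4872  x^+=1.5729  v^+=1.8133  a^+=1.3965
step 2: x_pred=5.0740  r=-10.1040  x^+=-2.7263  v^+=0.5836  a^+=-0.2550
step 3: x_pred=-2.1856  r=-3.1944  x^+=-4.6517  v^+=-0.7037  a^+=-0.7771
step 4: x_pred=-6.2060  r=3.2460  x^+=-3.7001  v^+=-0.7323  a^+=-0.2465
step 5: x_pred=-4.8499  r=1.5599  x^+=-3.6457  v^+=-0.5824  a^+=0.0084
step 6: x_pred=-4.3899  r=4.3999  x^+=-0.9932  v^+=0.7485  a^+=0.7276
step 7: x_pred=0.5777  r=3.1823  x^+=3.0344  v^+=2.6418  a^+=1.2478

x_post = 3.0344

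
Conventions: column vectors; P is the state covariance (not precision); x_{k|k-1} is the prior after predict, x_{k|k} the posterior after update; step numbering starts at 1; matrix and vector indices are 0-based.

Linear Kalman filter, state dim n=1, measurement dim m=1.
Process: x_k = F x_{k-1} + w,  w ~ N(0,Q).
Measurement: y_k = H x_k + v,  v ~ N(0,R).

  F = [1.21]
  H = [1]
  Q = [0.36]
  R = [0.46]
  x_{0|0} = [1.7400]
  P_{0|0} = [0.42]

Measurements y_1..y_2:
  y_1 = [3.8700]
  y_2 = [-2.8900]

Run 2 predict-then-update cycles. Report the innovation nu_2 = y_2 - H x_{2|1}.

innov = [-6.8882]

step 1: x^-=[2.1054]  P^-=[0.9749]  S=[1.4349]  K=[0.6794]  nu=[1.7646]  x^+=[3.3043]  P^+=[0.3125]
step 2: x^-=[3.9982]  P^-=[0.8176]  S=[1.2776]  K=[0.6399]  nu=[-6.8882]  x^+=[-0.4099]  P^+=[0.2944]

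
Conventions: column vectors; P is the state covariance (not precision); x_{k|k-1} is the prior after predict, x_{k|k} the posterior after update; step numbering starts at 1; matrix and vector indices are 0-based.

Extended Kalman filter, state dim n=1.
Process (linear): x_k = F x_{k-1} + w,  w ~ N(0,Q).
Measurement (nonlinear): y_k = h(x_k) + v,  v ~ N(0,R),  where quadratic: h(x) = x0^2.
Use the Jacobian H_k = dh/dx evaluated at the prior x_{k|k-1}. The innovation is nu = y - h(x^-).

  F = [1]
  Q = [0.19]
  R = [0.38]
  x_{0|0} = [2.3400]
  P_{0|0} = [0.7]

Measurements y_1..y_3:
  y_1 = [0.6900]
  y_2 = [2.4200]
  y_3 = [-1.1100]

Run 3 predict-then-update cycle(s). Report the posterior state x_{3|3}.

step 1: x^-=[2.3400]  P^-=[0.8900]  H_jac=[4.6800]  S=[19.8731]  K=[0.2096]  nu=[-4.7856]  x^+=[1.3370]  P^+=[0.0170]
step 2: x^-=[1.3370]  P^-=[0.2070]  H_jac=[2.6740]  S=[1.8602]  K=[0.2976]  nu=[0.6325]  x^+=[1.5252]  P^+=[0.0423]
step 3: x^-=[1.5252]  P^-=[0.2323]  H_jac=[3.0504]  S=[2.5414]  K=[0.2788]  nu=[-3.4362]  x^+=[0.5671]  P^+=[0.0347]

x_post = [0.5671]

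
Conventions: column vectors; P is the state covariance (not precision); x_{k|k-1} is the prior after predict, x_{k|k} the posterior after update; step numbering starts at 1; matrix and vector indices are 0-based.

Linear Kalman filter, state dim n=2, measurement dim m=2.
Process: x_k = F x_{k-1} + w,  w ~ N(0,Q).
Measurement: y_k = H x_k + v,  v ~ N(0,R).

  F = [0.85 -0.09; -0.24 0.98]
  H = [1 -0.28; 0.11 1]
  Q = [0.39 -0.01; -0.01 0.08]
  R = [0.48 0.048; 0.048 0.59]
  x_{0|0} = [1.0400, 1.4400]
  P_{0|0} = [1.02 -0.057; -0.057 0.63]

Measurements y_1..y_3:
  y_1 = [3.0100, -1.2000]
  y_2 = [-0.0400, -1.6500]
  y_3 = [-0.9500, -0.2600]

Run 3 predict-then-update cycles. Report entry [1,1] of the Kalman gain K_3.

K[1,1] = 0.3199

step 1: x^-=[0.7544, 1.1616]  P^-=[1.1408 -0.3224; -0.3224 0.7706]  S=[1.8617 -0.3547; -0.3547 1.3035]  K=[0.6670 0.0305; -0.1915 0.5119]  nu=[2.5808, -2.4446]  x^+=[2.4014, -0.5840]  P^+=[0.3256 0.0142; 0.0142 0.2912]
step 2: x^-=[2.0938, -1.1487]  P^-=[0.6254 -0.0900; -0.0900 0.3718]  S=[1.1850 -0.0745; -0.0745 0.9496]  K=[0.5504 0.0209; -0.1405 0.3701]  nu=[-2.4554, -0.7317]  x^+=[0.7271, -1.0744]  P^+=[0.2678 0.0093; 0.0093 0.2106]
step 3: x^-=[0.7147, -1.2274]  P^-=[0.5838 -0.0753; -0.0753 0.2933]  S=[1.1289 -0.0429; -0.0429 0.8738]  K=[0.5363 0.0137; -0.1273 0.3199]  nu=[-2.0084, 0.8888]  x^+=[-0.3502, -0.6874]  P^+=[0.2595 0.0052; 0.0052 0.1821]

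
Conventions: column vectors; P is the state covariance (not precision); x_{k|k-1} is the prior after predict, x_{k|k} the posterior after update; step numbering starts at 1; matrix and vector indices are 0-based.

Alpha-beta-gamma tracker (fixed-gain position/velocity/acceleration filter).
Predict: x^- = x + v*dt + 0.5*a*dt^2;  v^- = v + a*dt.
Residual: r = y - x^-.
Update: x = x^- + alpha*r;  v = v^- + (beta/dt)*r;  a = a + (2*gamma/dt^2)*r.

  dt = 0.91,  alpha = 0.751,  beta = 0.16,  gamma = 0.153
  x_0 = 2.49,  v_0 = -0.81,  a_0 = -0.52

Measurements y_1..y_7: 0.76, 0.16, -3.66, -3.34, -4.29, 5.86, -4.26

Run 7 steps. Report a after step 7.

step 1: x_pred=1.5376  r=-0.7776  x^+=0.9536  v^+=-1.4199  a^+=-0.8073
step 2: x_pred=-0.6728  r=0.8328  x^+=-0.0474  v^+=-2.0082  a^+=-0.4996
step 3: x_pred=-2.0817  r=-1.5783  x^+=-3.2670  v^+=-2.7403  a^+=-1.0828
step 4: x_pred=-6.2090  r=2.8690  x^+=-4.0544  v^+=-3.2213  a^+=-0.0227
step 5: x_pred=-6.9951  r=2.7051  x^+=-4.9636  v^+=-2.7663  a^+=0.9769
step 6: x_pred=-7.0764  r=12.9364  x^+=2.6388  v^+=0.3973  a^+=5.7572
step 7: x_pred=5.3841  r=-9.6441  x^+=-1.8586  v^+=3.9406  a^+=2.1935

a_post = 2.1935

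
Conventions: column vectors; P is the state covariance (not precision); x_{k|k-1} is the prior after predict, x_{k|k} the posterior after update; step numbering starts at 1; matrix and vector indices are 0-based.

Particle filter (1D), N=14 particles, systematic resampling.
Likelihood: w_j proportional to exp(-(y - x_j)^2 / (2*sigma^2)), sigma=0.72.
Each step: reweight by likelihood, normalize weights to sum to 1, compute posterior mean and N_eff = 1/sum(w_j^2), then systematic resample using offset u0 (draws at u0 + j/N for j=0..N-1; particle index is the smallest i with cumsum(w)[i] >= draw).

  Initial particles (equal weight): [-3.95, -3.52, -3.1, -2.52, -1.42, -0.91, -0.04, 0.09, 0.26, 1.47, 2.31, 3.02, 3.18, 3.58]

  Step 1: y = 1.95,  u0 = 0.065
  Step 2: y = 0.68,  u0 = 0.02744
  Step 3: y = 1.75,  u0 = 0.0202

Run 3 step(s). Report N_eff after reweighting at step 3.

step 1: w=[0.0000, 0.0000, 0.0000, 0.0000, 0.0000, 0.0002, 0.0090, 0.0145, 0.0260, 0.3274, 0.3608, 0.1355, 0.0950, 0.0315]  mean=2.1467  Neff=3.7488  idx=[9, 9, 9, 9, 9, 10, 10, 10, 10, 10, 11, 11, 12, 13]
step 2: w=[0.1746, 0.1746, 0.1746, 0.1746, 0.1746, 0.0246, 0.0246, 0.0246, 0.0246, 0.0246, 0.0016, 0.0016, 0.0008, 0.0001]  mean=1.5798  Neff=6.4328  idx=[0, 0, 0, 1, 1, 2, 2, 3, 3, 3, 4, 4, 5, 8]
step 3: w=[0.0736, 0.0736, 0.0736, 0.0736, 0.0736, 0.0736, 0.0736, 0.0736, 0.0736, 0.0736, 0.0736, 0.0736, 0.0586, 0.0586]  mean=1.5685  Neff=13.9255  idx=[0, 1, 2, 3, 4, 5, 6, 7, 8, 9, 9, 10, 11, 13]

N_eff = 13.9255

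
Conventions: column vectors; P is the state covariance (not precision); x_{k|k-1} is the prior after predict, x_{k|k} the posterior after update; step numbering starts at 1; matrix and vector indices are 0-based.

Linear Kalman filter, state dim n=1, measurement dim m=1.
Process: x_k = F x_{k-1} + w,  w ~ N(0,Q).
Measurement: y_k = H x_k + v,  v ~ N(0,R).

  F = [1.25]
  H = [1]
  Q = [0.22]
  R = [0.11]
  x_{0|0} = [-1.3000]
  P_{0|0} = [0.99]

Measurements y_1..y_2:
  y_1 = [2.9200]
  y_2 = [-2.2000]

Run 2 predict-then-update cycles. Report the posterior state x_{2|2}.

step 1: x^-=[-1.6250]  P^-=[1.7669]  S=[1.8769]  K=[0.9414]  nu=[4.5450]  x^+=[2.6536]  P^+=[0.1036]
step 2: x^-=[3.3170]  P^-=[0.3818]  S=[0.4918]  K=[0.7763]  nu=[-5.5170]  x^+=[-0.9660]  P^+=[0.0854]

x_post = [-0.9660]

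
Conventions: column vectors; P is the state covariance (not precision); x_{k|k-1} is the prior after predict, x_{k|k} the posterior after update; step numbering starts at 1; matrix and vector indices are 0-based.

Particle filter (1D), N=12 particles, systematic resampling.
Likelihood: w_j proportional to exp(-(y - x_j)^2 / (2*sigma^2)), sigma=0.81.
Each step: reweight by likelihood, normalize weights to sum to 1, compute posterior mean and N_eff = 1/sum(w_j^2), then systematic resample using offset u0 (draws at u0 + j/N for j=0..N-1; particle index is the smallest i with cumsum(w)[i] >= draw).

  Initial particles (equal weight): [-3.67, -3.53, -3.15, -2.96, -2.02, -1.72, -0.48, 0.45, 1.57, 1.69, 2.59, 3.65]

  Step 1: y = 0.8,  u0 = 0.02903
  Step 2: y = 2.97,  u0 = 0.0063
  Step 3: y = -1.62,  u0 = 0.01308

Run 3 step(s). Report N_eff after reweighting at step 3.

step 1: w=[0.0000, 0.0000, 0.0000, 0.0000, 0.0009, 0.0032, 0.1157, 0.3672, 0.2566, 0.2205, 0.0351, 0.0008]  mean=0.9716  Neff=3.7890  idx=[6, 6, 7, 7, 7, 7, 8, 8, 8, 9, 9, 9]
step 2: w=[0.0001, 0.0001, 0.0051, 0.0051, 0.0051, 0.0051, 0.1434, 0.1434, 0.1434, 0.1832, 0.1832, 0.1832]  mean=1.6130  Neff=6.1564  idx=[3, 6, 7, 7, 8, 8, 9, 9, 10, 10, 11, 11]
step 3: w=[0.9147, 0.0103, 0.0103, 0.0103, 0.0103, 0.0103, 0.0057, 0.0057, 0.0057, 0.0057, 0.0057, 0.0057]  mean=0.5497  Neff=1.1943  idx=[0, 0, 0, 0, 0, 0, 0, 0, 0, 0, 0, 2]

N_eff = 1.1943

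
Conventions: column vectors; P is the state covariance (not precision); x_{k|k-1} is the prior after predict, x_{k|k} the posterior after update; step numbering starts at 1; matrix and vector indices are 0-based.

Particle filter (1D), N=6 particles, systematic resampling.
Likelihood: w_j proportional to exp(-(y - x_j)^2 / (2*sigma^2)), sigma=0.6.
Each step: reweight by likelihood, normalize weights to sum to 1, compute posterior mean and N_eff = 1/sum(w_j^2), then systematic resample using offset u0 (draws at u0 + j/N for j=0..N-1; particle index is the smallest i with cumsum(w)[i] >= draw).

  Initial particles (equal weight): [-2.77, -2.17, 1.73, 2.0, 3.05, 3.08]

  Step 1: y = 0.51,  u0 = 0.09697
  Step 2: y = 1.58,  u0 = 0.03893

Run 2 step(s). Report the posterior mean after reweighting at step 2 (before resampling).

step 1: w=[0.0000, 0.0003, 0.7331, 0.2653, 0.0007, 0.0006]  mean=1.8024  Neff=1.6454  idx=[2, 2, 2, 2, 3, 3]
step 2: w=[0.1781, 0.1781, 0.1781, 0.1781, 0.1438, 0.1438]  mean=1.8077  Neff=5.9441  idx=[0, 1, 2, 3, 3, 5]

post_mean = 1.8077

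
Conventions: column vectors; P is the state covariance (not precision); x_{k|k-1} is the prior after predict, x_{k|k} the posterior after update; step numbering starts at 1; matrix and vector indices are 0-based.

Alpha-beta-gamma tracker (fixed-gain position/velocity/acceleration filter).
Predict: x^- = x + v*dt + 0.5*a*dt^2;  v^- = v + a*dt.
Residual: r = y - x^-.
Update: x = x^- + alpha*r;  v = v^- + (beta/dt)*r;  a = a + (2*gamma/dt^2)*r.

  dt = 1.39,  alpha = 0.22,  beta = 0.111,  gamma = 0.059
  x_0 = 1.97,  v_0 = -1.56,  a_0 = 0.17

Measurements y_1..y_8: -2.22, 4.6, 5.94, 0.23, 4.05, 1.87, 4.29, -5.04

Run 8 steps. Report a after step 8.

a_post = -1.3239

step 1: x_pred=-0.0342  r=-2.1858  x^+=-0.5151  v^+=-1.4983  a^+=0.0365
step 2: x_pred=-2.5624  r=7.1624  x^+=-0.9866  v^+=-0.8756  a^+=0.4739
step 3: x_pred=-1.7458  r=7.6858  x^+=-0.0549  v^+=0.3970  a^+=0.9433
step 4: x_pred=1.4082  r=-1.1782  x^+=1.1490  v^+=1.6141  a^+=0.8714
step 5: x_pred=4.2344  r=-0.1844  x^+=4.1938  v^+=2.8106  a^+=0.8601
step 6: x_pred=8.9315  r=-7.0615  x^+=7.3780  v^+=3.4423  a^+=0.4288
step 7: x_pred=12.5770  r=-8.2870  x^+=10.7539  v^+=3.3766  a^+=-0.0773
step 8: x_pred=15.3727  r=-20.4127  x^+=10.8819  v^+=1.6391  a^+=-1.3239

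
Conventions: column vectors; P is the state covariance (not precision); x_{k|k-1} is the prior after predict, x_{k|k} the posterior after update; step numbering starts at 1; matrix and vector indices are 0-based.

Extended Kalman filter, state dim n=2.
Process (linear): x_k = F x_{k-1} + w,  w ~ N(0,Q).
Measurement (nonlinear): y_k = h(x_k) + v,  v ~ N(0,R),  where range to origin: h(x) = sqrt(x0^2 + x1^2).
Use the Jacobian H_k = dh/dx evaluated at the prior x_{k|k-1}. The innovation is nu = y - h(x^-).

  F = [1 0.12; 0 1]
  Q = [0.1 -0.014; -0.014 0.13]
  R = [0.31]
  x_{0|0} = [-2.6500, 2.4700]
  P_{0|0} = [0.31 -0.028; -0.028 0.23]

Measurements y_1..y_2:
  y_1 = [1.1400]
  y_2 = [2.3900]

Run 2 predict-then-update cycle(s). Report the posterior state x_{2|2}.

step 1: x^-=[-2.3536, 2.4700]  P^-=[0.4066 -0.0144; -0.0144 0.3600]  H_jac=[-0.6898 0.7240]  S=[0.7066]  K=[-0.4117; 0.3829]  nu=[-2.2718]  x^+=[-1.4182, 1.6001]  P^+=[0.2868 0.0970; 0.0970 0.2564]
step 2: x^-=[-1.2262, 1.6001]  P^-=[0.4138 0.1138; 0.1138 0.3864]  H_jac=[-0.6083 0.7937]  S=[0.5967]  K=[-0.2705; 0.3980]  nu=[0.3741]  x^+=[-1.3274, 1.7490]  P^+=[0.3701 0.1780; 0.1780 0.2919]

x_post = [-1.3274, 1.7490]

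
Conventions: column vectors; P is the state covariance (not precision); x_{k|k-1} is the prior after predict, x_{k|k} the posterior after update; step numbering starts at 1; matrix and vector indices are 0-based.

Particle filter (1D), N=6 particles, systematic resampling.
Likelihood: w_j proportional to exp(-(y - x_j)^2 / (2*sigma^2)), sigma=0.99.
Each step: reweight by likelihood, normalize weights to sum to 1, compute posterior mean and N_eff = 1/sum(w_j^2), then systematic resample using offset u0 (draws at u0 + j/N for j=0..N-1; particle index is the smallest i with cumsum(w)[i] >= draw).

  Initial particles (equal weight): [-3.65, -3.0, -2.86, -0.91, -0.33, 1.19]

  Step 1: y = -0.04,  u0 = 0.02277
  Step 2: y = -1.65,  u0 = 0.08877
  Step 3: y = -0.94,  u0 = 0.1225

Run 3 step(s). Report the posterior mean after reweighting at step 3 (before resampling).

step 1: w=[0.0006, 0.0054, 0.0081, 0.3191, 0.4498, 0.2170]  mean=-0.2222  Neff=2.8464  idx=[3, 3, 4, 4, 4, 5]
step 2: w=[0.2738, 0.2738, 0.1488, 0.1488, 0.1488, 0.0059]  mean=-0.6386  Neff=4.6208  idx=[0, 0, 1, 2, 3, 4]
step 3: w=[0.1824, 0.1824, 0.1824, 0.1509, 0.1509, 0.1509]  mean=-0.6474  Neff=5.9470  idx=[0, 1, 2, 3, 4, 5]

post_mean = -0.6474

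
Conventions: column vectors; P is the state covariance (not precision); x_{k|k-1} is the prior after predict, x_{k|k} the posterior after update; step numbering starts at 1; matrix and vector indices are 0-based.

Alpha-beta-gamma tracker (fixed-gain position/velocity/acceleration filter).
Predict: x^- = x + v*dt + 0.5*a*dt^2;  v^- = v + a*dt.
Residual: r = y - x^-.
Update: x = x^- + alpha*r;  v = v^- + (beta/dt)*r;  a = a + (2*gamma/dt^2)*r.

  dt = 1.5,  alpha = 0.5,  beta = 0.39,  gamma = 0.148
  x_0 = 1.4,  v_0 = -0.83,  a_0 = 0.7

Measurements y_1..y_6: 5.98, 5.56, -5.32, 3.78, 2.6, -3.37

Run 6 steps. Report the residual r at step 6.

step 1: x_pred=0.9425  r=5.0375  x^+=3.4613  v^+=1.5297  a^+=1.3627
step 2: x_pred=7.2889  r=-1.7289  x^+=6.4245  v^+=3.1243  a^+=1.1353
step 3: x_pred=12.3881  r=-17.7081  x^+=3.5340  v^+=0.2231  a^+=-1.1943
step 4: x_pred=2.5250  r=1.2550  x^+=3.1525  v^+=-1.2421  a^+=-1.0292
step 5: x_pred=0.1314  r=2.4686  x^+=1.3657  v^+=-2.1442  a^+=-0.7045
step 6: x_pred=-2.6431  r=-0.7269  x^+=-3.0065  v^+=-3.3899  a^+=-0.8001

resid = -0.7269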